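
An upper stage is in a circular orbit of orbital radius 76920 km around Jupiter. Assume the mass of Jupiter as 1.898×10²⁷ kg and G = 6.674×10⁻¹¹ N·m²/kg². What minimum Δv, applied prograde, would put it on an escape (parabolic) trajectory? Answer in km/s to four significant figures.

μ = GM = 6.674×10⁻¹¹ × 1.898×10²⁷ = 1.267×10¹⁷ m³/s².
r = 76920 km = 7.692×10⁷ m.
Circular speed v_c = √(μ/r) = 40580 m/s.
Escape speed v_esc = √(2μ/r) = √2 × v_c = 57390 m/s.
Δv = v_esc − v_c = 16810 m/s = 16.81 km/s.

Δv ≈ 16.81 km/s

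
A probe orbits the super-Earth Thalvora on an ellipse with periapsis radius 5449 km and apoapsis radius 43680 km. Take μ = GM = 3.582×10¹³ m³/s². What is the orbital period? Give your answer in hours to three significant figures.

Semi-major axis a = (r_p + r_a)/2 = (5449.0 + 43680)/2 = 24564 km = 2.456×10⁷ m.
By Kepler's third law T = 2π√(a³/μ) = 2π × 2.034×10⁴ = 1.278×10⁵ s.
= 35.50 hours.

T ≈ 35.5 hours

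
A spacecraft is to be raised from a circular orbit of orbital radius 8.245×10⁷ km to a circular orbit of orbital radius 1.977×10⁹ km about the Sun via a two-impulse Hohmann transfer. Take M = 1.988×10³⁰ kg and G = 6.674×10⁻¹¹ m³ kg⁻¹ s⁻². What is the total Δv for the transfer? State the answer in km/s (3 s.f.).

Δv_total ≈ 21.3 km/s

μ = GM = 6.674×10⁻¹¹ × 1.988×10³⁰ = 1.327×10²⁰ m³/s².
r₁ = 8.245×10⁷ km = 8.245×10¹⁰ m.
r₂ = 1.977×10⁹ km = 1.977×10¹² m.
Transfer ellipse a_t = (r₁ + r₂)/2 = 1.030×10¹² m.
At r₁: circular v_c1 = √(μ/r₁) = 40110 m/s; transfer-perihelion v_p = √[μ(2/r₁ − 1/a_t)] = 55580 m/s.
Δv₁ = v_p − v_c1 = 15470 m/s.
At r₂: circular v_c2 = √(μ/r₂) = 8192 m/s; transfer-aphelion v_a = √[μ(2/r₂ − 1/a_t)] = 2318 m/s.
Δv₂ = v_c2 − v_a = 5874 m/s.
Total Δv = Δv₁ + Δv₂ = 21340 m/s = 21.34 km/s.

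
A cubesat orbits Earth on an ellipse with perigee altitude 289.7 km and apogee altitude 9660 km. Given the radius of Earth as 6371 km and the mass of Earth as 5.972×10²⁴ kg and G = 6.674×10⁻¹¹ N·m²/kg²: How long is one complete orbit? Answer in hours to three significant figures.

T ≈ 3.34 hours

μ = GM = 6.674×10⁻¹¹ × 5.972×10²⁴ = 3.986×10¹⁴ m³/s².
r_p = 6371 + 289.7 = 6660.7 km = 6.6607×10⁶ m.
r_a = 6371 + 9660 = 16031 km = 1.6031×10⁷ m.
Semi-major axis a = (r_p + r_a)/2 = (6660.7 + 16031)/2 = 11346 km = 1.135×10⁷ m.
By Kepler's third law T = 2π√(a³/μ) = 2π × 1.914×10³ = 1.203×10⁴ s.
= 3.341 hours.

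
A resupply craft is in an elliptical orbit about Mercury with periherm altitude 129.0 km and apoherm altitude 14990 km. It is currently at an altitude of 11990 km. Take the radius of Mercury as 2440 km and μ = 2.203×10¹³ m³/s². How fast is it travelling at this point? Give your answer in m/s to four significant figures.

v ≈ 922.1 m/s

r_p = 2440 + 129.0 = 2569.0 km = 2.5690×10⁶ m.
r_a = 2440 + 14990 = 17430 km = 1.7430×10⁷ m.
r = 2440 + 11990 = 14430 km = 1.443×10⁷ m.
Semi-major axis a = (r_p + r_a)/2 = 9999.5 km = 1.000×10⁷ m.
Vis-viva: v² = μ(2/r − 1/a) = 2.203×10¹³ × (1.386×10⁻⁷ − 1.000×10⁻⁷) = 8.503×10⁵ m²/s².
v = 922.1 m/s.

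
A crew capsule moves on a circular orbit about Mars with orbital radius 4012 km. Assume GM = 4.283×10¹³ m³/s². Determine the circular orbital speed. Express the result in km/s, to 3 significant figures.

r = 4012 km = 4.012×10⁶ m.
For a circular orbit v = √(μ/r) = √(4.283×10¹³ / 4.012×10⁶) = √(1.068×10⁷) = 3267 m/s.
That is 3.267 km/s.

v ≈ 3.27 km/s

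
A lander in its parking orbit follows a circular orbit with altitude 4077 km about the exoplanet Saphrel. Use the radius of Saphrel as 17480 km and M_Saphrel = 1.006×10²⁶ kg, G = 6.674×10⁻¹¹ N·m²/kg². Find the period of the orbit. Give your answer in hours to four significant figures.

μ = GM = 6.674×10⁻¹¹ × 1.006×10²⁶ = 6.714×10¹⁵ m³/s².
r = 17480 + 4077 = 21557 km = 2.1557×10⁷ m.
Kepler's third law: T = 2π√(r³/μ) = 2π√((2.156×10⁷)³ / 6.714×10¹⁵).
r³/μ = 1.492×10⁶ s², so T = 2π × 1.221×10³ = 7.675×10³ s.
Converting: 7.675×10³ s ÷ 3600 = 2.132 hours.

T ≈ 2.132 hours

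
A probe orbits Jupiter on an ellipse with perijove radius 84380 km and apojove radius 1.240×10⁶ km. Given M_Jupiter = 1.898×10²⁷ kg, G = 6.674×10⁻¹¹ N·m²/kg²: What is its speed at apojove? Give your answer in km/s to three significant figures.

v ≈ 3.61 km/s

μ = GM = 6.674×10⁻¹¹ × 1.898×10²⁷ = 1.267×10¹⁷ m³/s².
Semi-major axis a = (r_p + r_a)/2 = 6.6219×10⁵ km = 6.622×10⁸ m.
Vis-viva: v² = μ(2/r − 1/a) = 1.267×10¹⁷ × (1.613×10⁻⁹ − 1.510×10⁻⁹) = 1.302×10⁷ m²/s².
v = 3608 m/s = 3.608 km/s.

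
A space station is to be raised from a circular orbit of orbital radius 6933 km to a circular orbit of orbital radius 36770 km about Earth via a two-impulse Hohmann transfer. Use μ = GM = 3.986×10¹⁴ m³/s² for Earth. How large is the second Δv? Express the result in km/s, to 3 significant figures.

r₁ = 6933 km = 6.933×10⁶ m.
r₂ = 36770 km = 3.677×10⁷ m.
Transfer ellipse a_t = (r₁ + r₂)/2 = 2.185×10⁷ m.
At r₁: circular v_c1 = √(μ/r₁) = 7582 m/s; transfer-perigee v_p = √[μ(2/r₁ − 1/a_t)] = 9836 m/s.
At r₂: circular v_c2 = √(μ/r₂) = 3292 m/s; transfer-apogee v_a = √[μ(2/r₂ − 1/a_t)] = 1855 m/s.
Δv₂ = v_c2 − v_a = 1438 m/s.
= 1.438 km/s.

Δv ≈ 1.44 km/s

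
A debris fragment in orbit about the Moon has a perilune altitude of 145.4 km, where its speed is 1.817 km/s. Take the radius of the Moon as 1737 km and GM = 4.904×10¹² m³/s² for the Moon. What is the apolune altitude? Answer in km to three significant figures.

r_p = 1737 + 145.4 = 1882.4 km = 1.882×10⁶ m.
Specific energy ε = v²/2 − μ/r = -9.544×10⁵ J/kg, so a = −μ/(2ε) = 2.569×10⁶ m.
The apsides satisfy r_p + r_a = 2a, so the apolune radius is 2a − r_p = 3.256×10⁶ m = 3255.7 km.
Apolune altitude = 3255.7 − 1737 = 1518.7 km.

apolune altitude ≈ 1520 km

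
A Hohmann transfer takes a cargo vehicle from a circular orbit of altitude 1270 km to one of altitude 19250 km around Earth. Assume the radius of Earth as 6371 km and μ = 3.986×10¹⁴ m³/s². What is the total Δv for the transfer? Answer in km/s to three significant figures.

Δv_total ≈ 3.01 km/s

r₁ = 6371 + 1270 = 7641.0 km = 7.6410×10⁶ m.
r₂ = 6371 + 19250 = 25621 km = 2.5621×10⁷ m.
Transfer ellipse a_t = (r₁ + r₂)/2 = 1.663×10⁷ m.
At r₁: circular v_c1 = √(μ/r₁) = 7223 m/s; transfer-perigee v_p = √[μ(2/r₁ − 1/a_t)] = 8965 m/s.
Δv₁ = v_p − v_c1 = 1742 m/s.
At r₂: circular v_c2 = √(μ/r₂) = 3944 m/s; transfer-apogee v_a = √[μ(2/r₂ − 1/a_t)] = 2674 m/s.
Δv₂ = v_c2 − v_a = 1271 m/s.
Total Δv = Δv₁ + Δv₂ = 3013 m/s = 3.013 km/s.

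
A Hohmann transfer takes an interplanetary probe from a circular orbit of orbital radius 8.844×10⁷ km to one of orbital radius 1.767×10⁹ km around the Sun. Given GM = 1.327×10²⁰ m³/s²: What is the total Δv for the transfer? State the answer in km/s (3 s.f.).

Δv_total ≈ 20.7 km/s

r₁ = 8.844×10⁷ km = 8.844×10¹⁰ m.
r₂ = 1.767×10⁹ km = 1.767×10¹² m.
Transfer ellipse a_t = (r₁ + r₂)/2 = 9.277×10¹¹ m.
At r₁: circular v_c1 = √(μ/r₁) = 38740 m/s; transfer-perihelion v_p = √[μ(2/r₁ − 1/a_t)] = 53460 m/s.
Δv₁ = v_p − v_c1 = 14720 m/s.
At r₂: circular v_c2 = √(μ/r₂) = 8666 m/s; transfer-aphelion v_a = √[μ(2/r₂ − 1/a_t)] = 2676 m/s.
Δv₂ = v_c2 − v_a = 5990 m/s.
Total Δv = Δv₁ + Δv₂ = 20710 m/s = 20.71 km/s.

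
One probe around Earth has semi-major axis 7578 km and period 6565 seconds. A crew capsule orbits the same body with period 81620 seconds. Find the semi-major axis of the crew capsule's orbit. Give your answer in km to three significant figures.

a₂ ≈ 40700 km

Kepler's third law: a³ ∝ T², so a₂ = a₁ (T₂/T₁)^(2/3).
T₂/T₁ = 12.43, (T₂/T₁)^(2/3) = 5.367.
a₂ = 7578 × 5.367 = 40670 km.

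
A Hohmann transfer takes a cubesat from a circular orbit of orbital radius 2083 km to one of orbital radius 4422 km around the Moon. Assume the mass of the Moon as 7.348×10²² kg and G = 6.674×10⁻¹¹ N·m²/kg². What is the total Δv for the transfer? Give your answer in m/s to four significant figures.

Δv_total ≈ 465.1 m/s

μ = GM = 6.674×10⁻¹¹ × 7.348×10²² = 4.904×10¹² m³/s².
r₁ = 2083 km = 2.083×10⁶ m.
r₂ = 4422 km = 4.422×10⁶ m.
Transfer ellipse a_t = (r₁ + r₂)/2 = 3.252×10⁶ m.
At r₁: circular v_c1 = √(μ/r₁) = 1534 m/s; transfer-perilune v_p = √[μ(2/r₁ − 1/a_t)] = 1789 m/s.
Δv₁ = v_p − v_c1 = 254.7 m/s.
At r₂: circular v_c2 = √(μ/r₂) = 1053 m/s; transfer-apolune v_a = √[μ(2/r₂ − 1/a_t)] = 842.8 m/s.
Δv₂ = v_c2 − v_a = 210.3 m/s.
Total Δv = Δv₁ + Δv₂ = 465.1 m/s.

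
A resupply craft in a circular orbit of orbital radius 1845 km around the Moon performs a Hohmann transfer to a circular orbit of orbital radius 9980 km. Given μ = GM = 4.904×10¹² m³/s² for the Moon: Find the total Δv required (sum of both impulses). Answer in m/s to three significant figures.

r₁ = 1845 km = 1.845×10⁶ m.
r₂ = 9980 km = 9.980×10⁶ m.
Transfer ellipse a_t = (r₁ + r₂)/2 = 5.912×10⁶ m.
At r₁: circular v_c1 = √(μ/r₁) = 1630 m/s; transfer-perilune v_p = √[μ(2/r₁ − 1/a_t)] = 2118 m/s.
Δv₁ = v_p − v_c1 = 487.8 m/s.
At r₂: circular v_c2 = √(μ/r₂) = 701.0 m/s; transfer-apolune v_a = √[μ(2/r₂ − 1/a_t)] = 391.6 m/s.
Δv₂ = v_c2 − v_a = 309.4 m/s.
Total Δv = Δv₁ + Δv₂ = 797.2 m/s.

Δv_total ≈ 797 m/s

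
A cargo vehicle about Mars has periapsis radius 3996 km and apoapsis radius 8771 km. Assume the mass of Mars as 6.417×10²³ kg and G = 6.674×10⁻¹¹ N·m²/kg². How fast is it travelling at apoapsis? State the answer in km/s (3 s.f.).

μ = GM = 6.674×10⁻¹¹ × 6.417×10²³ = 4.283×10¹³ m³/s².
Semi-major axis a = (r_p + r_a)/2 = 6383.5 km = 6.384×10⁶ m.
Vis-viva: v² = μ(2/r − 1/a) = 4.283×10¹³ × (2.280×10⁻⁷ − 1.567×10⁻⁷) = 3.057×10⁶ m²/s².
v = 1748 m/s = 1.748 km/s.

v ≈ 1.75 km/s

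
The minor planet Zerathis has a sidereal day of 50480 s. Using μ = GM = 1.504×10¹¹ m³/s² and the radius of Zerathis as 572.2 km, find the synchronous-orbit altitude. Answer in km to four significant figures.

h_sync ≈ 1561 km

A synchronous orbit has period T, so by Kepler's third law a = (μT²/4π²)^(1/3).
μT²/4π² = 1.504×10¹¹ × (5.048×10⁴)² / 39.48 = 9.708×10¹⁸ m³.
a = 2.133×10⁶ m = 2133.3 km.
Altitude h = a − R = 2133.3 − 572.2 = 1561.1 km.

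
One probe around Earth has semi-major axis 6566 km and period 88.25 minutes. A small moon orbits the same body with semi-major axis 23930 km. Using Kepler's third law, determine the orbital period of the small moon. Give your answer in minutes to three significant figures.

T₂ ≈ 614 minutes

Kepler's third law: T² ∝ a³, so T₂ = T₁ (a₂/a₁)^(3/2).
a₂/a₁ = 3.645, (a₂/a₁)^(3/2) = 6.958.
T₂ = 88.25 × 6.958 = 614.0 minutes.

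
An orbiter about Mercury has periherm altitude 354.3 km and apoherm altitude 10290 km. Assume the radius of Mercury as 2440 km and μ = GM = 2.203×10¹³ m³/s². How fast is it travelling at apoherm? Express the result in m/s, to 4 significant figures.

v ≈ 789.3 m/s

r_p = 2440 + 354.3 = 2794.3 km = 2.7943×10⁶ m.
r_a = 2440 + 10290 = 12730 km = 1.2730×10⁷ m.
Semi-major axis a = (r_p + r_a)/2 = 7762.1 km = 7.762×10⁶ m.
Vis-viva: v² = μ(2/r − 1/a) = 2.203×10¹³ × (1.571×10⁻⁷ − 1.288×10⁻⁷) = 6.230×10⁵ m²/s².
v = 789.3 m/s.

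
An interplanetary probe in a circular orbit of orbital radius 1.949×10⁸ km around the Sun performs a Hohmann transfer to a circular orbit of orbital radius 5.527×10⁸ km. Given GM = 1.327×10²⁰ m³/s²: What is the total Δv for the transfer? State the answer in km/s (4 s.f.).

Δv_total ≈ 9.942 km/s

r₁ = 1.949×10⁸ km = 1.949×10¹¹ m.
r₂ = 5.527×10⁸ km = 5.527×10¹¹ m.
Transfer ellipse a_t = (r₁ + r₂)/2 = 3.738×10¹¹ m.
At r₁: circular v_c1 = √(μ/r₁) = 26090 m/s; transfer-perihelion v_p = √[μ(2/r₁ − 1/a_t)] = 31730 m/s.
Δv₁ = v_p − v_c1 = 5636 m/s.
At r₂: circular v_c2 = √(μ/r₂) = 15490 m/s; transfer-aphelion v_a = √[μ(2/r₂ − 1/a_t)] = 11190 m/s.
Δv₂ = v_c2 − v_a = 4306 m/s.
Total Δv = Δv₁ + Δv₂ = 9942 m/s = 9.942 km/s.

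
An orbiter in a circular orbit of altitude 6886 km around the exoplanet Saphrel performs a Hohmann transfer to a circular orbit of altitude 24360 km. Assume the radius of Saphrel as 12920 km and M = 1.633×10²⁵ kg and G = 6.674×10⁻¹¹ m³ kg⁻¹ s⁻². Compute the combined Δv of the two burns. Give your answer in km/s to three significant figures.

μ = GM = 6.674×10⁻¹¹ × 1.633×10²⁵ = 1.090×10¹⁵ m³/s².
r₁ = 12920 + 6886 = 19806 km = 1.9806×10⁷ m.
r₂ = 12920 + 24360 = 37280 km = 3.7280×10⁷ m.
Transfer ellipse a_t = (r₁ + r₂)/2 = 2.854×10⁷ m.
At r₁: circular v_c1 = √(μ/r₁) = 7418 m/s; transfer-periapsis v_p = √[μ(2/r₁ − 1/a_t)] = 8478 m/s.
Δv₁ = v_p − v_c1 = 1060 m/s.
At r₂: circular v_c2 = √(μ/r₂) = 5407 m/s; transfer-apoapsis v_a = √[μ(2/r₂ − 1/a_t)] = 4504 m/s.
Δv₂ = v_c2 − v_a = 902.9 m/s.
Total Δv = Δv₁ + Δv₂ = 1963 m/s = 1.963 km/s.

Δv_total ≈ 1.96 km/s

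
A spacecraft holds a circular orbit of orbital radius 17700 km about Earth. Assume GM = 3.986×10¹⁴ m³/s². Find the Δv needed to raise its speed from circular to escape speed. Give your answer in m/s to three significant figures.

r = 17700 km = 1.770×10⁷ m.
Circular speed v_c = √(μ/r) = 4746 m/s.
Escape speed v_esc = √(2μ/r) = √2 × v_c = 6711 m/s.
Δv = v_esc − v_c = 1966 m/s.

Δv ≈ 1970 m/s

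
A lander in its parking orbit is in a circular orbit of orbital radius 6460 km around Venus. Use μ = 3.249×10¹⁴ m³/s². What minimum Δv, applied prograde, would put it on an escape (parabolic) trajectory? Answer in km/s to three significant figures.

r = 6460 km = 6.460×10⁶ m.
Circular speed v_c = √(μ/r) = 7092 m/s.
Escape speed v_esc = √(2μ/r) = √2 × v_c = 10030 m/s.
Δv = v_esc − v_c = 2938 m/s = 2.938 km/s.

Δv ≈ 2.94 km/s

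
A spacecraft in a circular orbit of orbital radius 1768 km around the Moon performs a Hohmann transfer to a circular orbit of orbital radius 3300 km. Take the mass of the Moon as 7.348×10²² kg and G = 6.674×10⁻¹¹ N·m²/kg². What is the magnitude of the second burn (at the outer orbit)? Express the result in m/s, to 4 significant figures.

Δv ≈ 200.8 m/s

μ = GM = 6.674×10⁻¹¹ × 7.348×10²² = 4.904×10¹² m³/s².
r₁ = 1768 km = 1.768×10⁶ m.
r₂ = 3300 km = 3.300×10⁶ m.
Transfer ellipse a_t = (r₁ + r₂)/2 = 2.534×10⁶ m.
At r₁: circular v_c1 = √(μ/r₁) = 1665 m/s; transfer-perilune v_p = √[μ(2/r₁ − 1/a_t)] = 1901 m/s.
At r₂: circular v_c2 = √(μ/r₂) = 1219 m/s; transfer-apolune v_a = √[μ(2/r₂ − 1/a_t)] = 1018 m/s.
Δv₂ = v_c2 − v_a = 200.8 m/s.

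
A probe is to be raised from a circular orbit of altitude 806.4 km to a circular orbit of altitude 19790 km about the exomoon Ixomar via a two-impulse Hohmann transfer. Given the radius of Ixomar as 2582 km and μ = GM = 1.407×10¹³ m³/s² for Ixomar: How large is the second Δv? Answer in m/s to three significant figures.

r₁ = 2582 + 806.4 = 3388.4 km = 3.3884×10⁶ m.
r₂ = 2582 + 19790 = 22372 km = 2.2372×10⁷ m.
Transfer ellipse a_t = (r₁ + r₂)/2 = 1.288×10⁷ m.
At r₁: circular v_c1 = √(μ/r₁) = 2038 m/s; transfer-periapsis v_p = √[μ(2/r₁ − 1/a_t)] = 2686 m/s.
At r₂: circular v_c2 = √(μ/r₂) = 793.0 m/s; transfer-apoapsis v_a = √[μ(2/r₂ − 1/a_t)] = 406.8 m/s.
Δv₂ = v_c2 − v_a = 386.3 m/s.

Δv ≈ 386 m/s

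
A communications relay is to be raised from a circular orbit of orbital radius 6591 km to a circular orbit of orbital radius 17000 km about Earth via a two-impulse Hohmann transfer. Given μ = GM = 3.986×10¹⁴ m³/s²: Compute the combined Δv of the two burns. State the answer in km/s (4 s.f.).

Δv_total ≈ 2.782 km/s

r₁ = 6591 km = 6.591×10⁶ m.
r₂ = 17000 km = 1.700×10⁷ m.
Transfer ellipse a_t = (r₁ + r₂)/2 = 1.180×10⁷ m.
At r₁: circular v_c1 = √(μ/r₁) = 7777 m/s; transfer-perigee v_p = √[μ(2/r₁ − 1/a_t)] = 9336 m/s.
Δv₁ = v_p − v_c1 = 1559 m/s.
At r₂: circular v_c2 = √(μ/r₂) = 4842 m/s; transfer-apogee v_a = √[μ(2/r₂ − 1/a_t)] = 3620 m/s.
Δv₂ = v_c2 − v_a = 1223 m/s.
Total Δv = Δv₁ + Δv₂ = 2782 m/s = 2.782 km/s.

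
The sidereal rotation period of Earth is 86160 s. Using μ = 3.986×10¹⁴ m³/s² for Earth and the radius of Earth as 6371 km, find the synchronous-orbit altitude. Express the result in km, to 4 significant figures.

A synchronous orbit has period T, so by Kepler's third law a = (μT²/4π²)^(1/3).
μT²/4π² = 3.986×10¹⁴ × (8.616×10⁴)² / 39.48 = 7.495×10²² m³.
a = 4.216×10⁷ m = 42163 km.
Altitude h = a − R = 42163 − 6371 = 35792 km.

h_sync ≈ 35790 km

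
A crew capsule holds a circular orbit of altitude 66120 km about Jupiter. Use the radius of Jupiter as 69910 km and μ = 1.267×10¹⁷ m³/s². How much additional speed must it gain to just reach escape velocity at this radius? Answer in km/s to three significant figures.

r = 69910 + 66120 = 136030 km = 1.3603×10⁸ m.
Circular speed v_c = √(μ/r) = 30520 m/s.
Escape speed v_esc = √(2μ/r) = √2 × v_c = 43160 m/s.
Δv = v_esc − v_c = 12640 m/s = 12.64 km/s.

Δv ≈ 12.6 km/s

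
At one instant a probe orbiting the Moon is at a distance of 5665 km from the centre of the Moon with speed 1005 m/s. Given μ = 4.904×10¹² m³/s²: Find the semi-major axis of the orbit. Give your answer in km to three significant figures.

r = 5.665×10⁶ m.
Specific orbital energy ε = v²/2 − μ/r = (1005)²/2 − 4.904×10¹²/5.665×10⁶ = -3.607×10⁵ J/kg.
Since ε = −μ/(2a), a = −μ/(2ε) = 6.799×10⁶ m = 6798.8 km.

a ≈ 6800 km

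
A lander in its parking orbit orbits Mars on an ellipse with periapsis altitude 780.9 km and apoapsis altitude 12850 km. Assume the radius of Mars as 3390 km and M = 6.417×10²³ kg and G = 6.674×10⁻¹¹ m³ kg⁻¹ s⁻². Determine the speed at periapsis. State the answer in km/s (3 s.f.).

v ≈ 4.04 km/s

μ = GM = 6.674×10⁻¹¹ × 6.417×10²³ = 4.283×10¹³ m³/s².
r_p = 3390 + 780.9 = 4170.9 km = 4.1709×10⁶ m.
r_a = 3390 + 12850 = 16240 km = 1.6240×10⁷ m.
Semi-major axis a = (r_p + r_a)/2 = 10205 km = 1.021×10⁷ m.
Vis-viva: v² = μ(2/r − 1/a) = 4.283×10¹³ × (4.795×10⁻⁷ − 9.799×10⁻⁸) = 1.634×10⁷ m²/s².
v = 4042 m/s = 4.042 km/s.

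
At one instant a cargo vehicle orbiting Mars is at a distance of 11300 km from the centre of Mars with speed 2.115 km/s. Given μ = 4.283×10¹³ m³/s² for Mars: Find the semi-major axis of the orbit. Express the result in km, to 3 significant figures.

a ≈ 13800 km

r = 1.130×10⁷ m.
Vis-viva rearranged: 1/a = 2/r − v²/μ = 1.770×10⁻⁷ − 1.044×10⁻⁷ = 7.255×10⁻⁸ m⁻¹.
a = 1.378×10⁷ m = 13784 km.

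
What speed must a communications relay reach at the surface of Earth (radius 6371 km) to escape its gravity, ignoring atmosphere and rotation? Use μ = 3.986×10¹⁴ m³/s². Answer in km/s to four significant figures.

r = R = 6.371×10⁶ m.
Escape speed v_esc = √(2μ/r) = √(2 × 3.986×10¹⁴ / 6.371×10⁶) = √(1.251×10⁸) = 11190 m/s.
= 11.19 km/s.

v_esc ≈ 11.19 km/s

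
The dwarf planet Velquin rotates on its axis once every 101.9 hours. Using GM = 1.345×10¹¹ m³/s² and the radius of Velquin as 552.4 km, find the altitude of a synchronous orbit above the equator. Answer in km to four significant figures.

T = 101.9 hours = 3.668×10⁵ s.
A synchronous orbit has period T, so by Kepler's third law a = (μT²/4π²)^(1/3).
μT²/4π² = 1.345×10¹¹ × (3.668×10⁵)² / 39.48 = 4.585×10²⁰ m³.
a = 7.711×10⁶ m = 7710.9 km.
Altitude h = a − R = 7710.9 − 552.4 = 7158.5 km.

h_sync ≈ 7159 km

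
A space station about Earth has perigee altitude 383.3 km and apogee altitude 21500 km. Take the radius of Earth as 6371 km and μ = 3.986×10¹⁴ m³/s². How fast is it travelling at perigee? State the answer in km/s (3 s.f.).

r_p = 6371 + 383.3 = 6754.3 km = 6.7543×10⁶ m.
r_a = 6371 + 21500 = 27871 km = 2.7871×10⁷ m.
Semi-major axis a = (r_p + r_a)/2 = 17313 km = 1.731×10⁷ m.
Vis-viva: v² = μ(2/r − 1/a) = 3.986×10¹⁴ × (2.961×10⁻⁷ − 5.776×10⁻⁸) = 9.500×10⁷ m²/s².
v = 9747 m/s = 9.747 km/s.

v ≈ 9.75 km/s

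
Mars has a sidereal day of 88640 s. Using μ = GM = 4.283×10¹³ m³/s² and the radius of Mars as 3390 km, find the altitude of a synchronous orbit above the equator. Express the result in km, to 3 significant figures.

A synchronous orbit has period T, so by Kepler's third law a = (μT²/4π²)^(1/3).
μT²/4π² = 4.283×10¹³ × (8.864×10⁴)² / 39.48 = 8.524×10²¹ m³.
a = 2.043×10⁷ m = 20428 km.
Altitude h = a − R = 20428 − 3390 = 17038 km.

h_sync ≈ 17000 km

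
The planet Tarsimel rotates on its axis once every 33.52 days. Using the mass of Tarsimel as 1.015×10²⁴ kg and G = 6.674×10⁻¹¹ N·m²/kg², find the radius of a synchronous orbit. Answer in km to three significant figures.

μ = GM = 6.674×10⁻¹¹ × 1.015×10²⁴ = 6.774×10¹³ m³/s².
T = 33.52 days = 2.896×10⁶ s.
A synchronous orbit has period T, so by Kepler's third law a = (μT²/4π²)^(1/3).
μT²/4π² = 6.774×10¹³ × (2.896×10⁶)² / 39.48 = 1.439×10²⁵ m³.
a = 2.432×10⁸ m = 2.4324×10⁵ km.

r_sync ≈ 2.43×10⁵ km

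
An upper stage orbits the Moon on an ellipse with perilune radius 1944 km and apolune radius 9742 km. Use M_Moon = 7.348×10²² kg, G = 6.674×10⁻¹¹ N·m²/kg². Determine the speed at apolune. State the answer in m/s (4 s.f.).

μ = GM = 6.674×10⁻¹¹ × 7.348×10²² = 4.904×10¹² m³/s².
Semi-major axis a = (r_p + r_a)/2 = 5843.0 km = 5.843×10⁶ m.
Vis-viva: v² = μ(2/r − 1/a) = 4.904×10¹² × (2.053×10⁻⁷ − 1.711×10⁻⁷) = 1.675×10⁵ m²/s².
v = 409.2 m/s.

v ≈ 409.2 m/s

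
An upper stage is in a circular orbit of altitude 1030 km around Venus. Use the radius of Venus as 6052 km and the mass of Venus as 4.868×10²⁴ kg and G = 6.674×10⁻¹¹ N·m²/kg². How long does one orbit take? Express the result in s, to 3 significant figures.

T ≈ 6570 s

μ = GM = 6.674×10⁻¹¹ × 4.868×10²⁴ = 3.249×10¹⁴ m³/s².
r = 6052 + 1030 = 7082.0 km = 7.0820×10⁶ m.
Kepler's third law: T = 2π√(r³/μ) = 2π√((7.082×10⁶)³ / 3.249×10¹⁴).
r³/μ = 1.093×10⁶ s², so T = 2π × 1.046×10³ = 6.570×10³ s.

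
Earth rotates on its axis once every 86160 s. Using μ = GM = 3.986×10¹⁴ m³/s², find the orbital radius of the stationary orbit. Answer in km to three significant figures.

A synchronous orbit has period T, so by Kepler's third law a = (μT²/4π²)^(1/3).
μT²/4π² = 3.986×10¹⁴ × (8.616×10⁴)² / 39.48 = 7.495×10²² m³.
a = 4.216×10⁷ m = 42163 km.

r_sync ≈ 42200 km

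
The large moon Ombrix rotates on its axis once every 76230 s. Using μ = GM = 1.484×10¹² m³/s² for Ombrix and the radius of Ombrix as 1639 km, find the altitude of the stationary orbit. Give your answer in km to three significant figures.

A synchronous orbit has period T, so by Kepler's third law a = (μT²/4π²)^(1/3).
μT²/4π² = 1.484×10¹² × (7.623×10⁴)² / 39.48 = 2.184×10²⁰ m³.
a = 6.022×10⁶ m = 6022.5 km.
Altitude h = a − R = 6022.5 − 1639 = 4383.5 km.

h_sync ≈ 4380 km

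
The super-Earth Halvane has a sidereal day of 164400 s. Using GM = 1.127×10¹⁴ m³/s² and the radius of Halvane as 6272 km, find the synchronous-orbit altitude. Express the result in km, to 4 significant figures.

A synchronous orbit has period T, so by Kepler's third law a = (μT²/4π²)^(1/3).
μT²/4π² = 1.127×10¹⁴ × (1.644×10⁵)² / 39.48 = 7.716×10²² m³.
a = 4.257×10⁷ m = 42572 km.
Altitude h = a − R = 42572 − 6272 = 36300 km.

h_sync ≈ 36300 km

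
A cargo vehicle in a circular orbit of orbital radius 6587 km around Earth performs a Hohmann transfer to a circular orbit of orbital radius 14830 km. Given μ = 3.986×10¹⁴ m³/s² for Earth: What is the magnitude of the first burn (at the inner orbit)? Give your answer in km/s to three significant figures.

Δv ≈ 1.38 km/s

r₁ = 6587 km = 6.587×10⁶ m.
r₂ = 14830 km = 1.483×10⁷ m.
Transfer ellipse a_t = (r₁ + r₂)/2 = 1.071×10⁷ m.
At r₁: circular v_c1 = √(μ/r₁) = 7779 m/s; transfer-perigee v_p = √[μ(2/r₁ − 1/a_t)] = 9154 m/s.
Δv₁ = v_p − v_c1 = 1375 m/s.
= 1.375 km/s.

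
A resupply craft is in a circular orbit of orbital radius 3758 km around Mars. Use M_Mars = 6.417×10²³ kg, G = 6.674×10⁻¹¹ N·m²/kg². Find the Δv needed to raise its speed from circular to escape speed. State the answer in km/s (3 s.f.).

Δv ≈ 1.40 km/s

μ = GM = 6.674×10⁻¹¹ × 6.417×10²³ = 4.283×10¹³ m³/s².
r = 3758 km = 3.758×10⁶ m.
Circular speed v_c = √(μ/r) = 3376 m/s.
Escape speed v_esc = √(2μ/r) = √2 × v_c = 4774 m/s.
Δv = v_esc − v_c = 1398 m/s = 1.398 km/s.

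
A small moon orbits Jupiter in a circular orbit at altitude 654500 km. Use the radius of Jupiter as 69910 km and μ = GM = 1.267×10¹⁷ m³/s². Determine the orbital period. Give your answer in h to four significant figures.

T ≈ 95.60 h

r = 69910 + 654500 = 724410 km = 7.2441×10⁸ m.
Kepler's third law: T = 2π√(r³/μ) = 2π√((7.244×10⁸)³ / 1.267×10¹⁷).
r³/μ = 3.000×10⁹ s², so T = 2π × 5.478×10⁴ = 3.442×10⁵ s.
Converting: 3.442×10⁵ s ÷ 3600 = 95.60 h.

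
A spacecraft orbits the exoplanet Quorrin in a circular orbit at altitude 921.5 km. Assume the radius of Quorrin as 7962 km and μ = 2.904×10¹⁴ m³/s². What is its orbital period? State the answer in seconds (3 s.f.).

T ≈ 9760 seconds

r = 7962 + 921.5 = 8883.5 km = 8.8835×10⁶ m.
Kepler's third law: T = 2π√(r³/μ) = 2π√((8.884×10⁶)³ / 2.904×10¹⁴).
r³/μ = 2.414×10⁶ s², so T = 2π × 1.554×10³ = 9.762×10³ s.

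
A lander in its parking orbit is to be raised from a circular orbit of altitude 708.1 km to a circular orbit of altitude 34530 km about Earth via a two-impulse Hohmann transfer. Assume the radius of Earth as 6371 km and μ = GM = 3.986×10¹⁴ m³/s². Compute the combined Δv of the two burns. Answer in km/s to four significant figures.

Δv_total ≈ 3.720 km/s

r₁ = 6371 + 708.1 = 7079.1 km = 7.0791×10⁶ m.
r₂ = 6371 + 34530 = 40901 km = 4.0901×10⁷ m.
Transfer ellipse a_t = (r₁ + r₂)/2 = 2.399×10⁷ m.
At r₁: circular v_c1 = √(μ/r₁) = 7504 m/s; transfer-perigee v_p = √[μ(2/r₁ − 1/a_t)] = 9798 m/s.
Δv₁ = v_p − v_c1 = 2294 m/s.
At r₂: circular v_c2 = √(μ/r₂) = 3122 m/s; transfer-apogee v_a = √[μ(2/r₂ − 1/a_t)] = 1696 m/s.
Δv₂ = v_c2 − v_a = 1426 m/s.
Total Δv = Δv₁ + Δv₂ = 3720 m/s = 3.720 km/s.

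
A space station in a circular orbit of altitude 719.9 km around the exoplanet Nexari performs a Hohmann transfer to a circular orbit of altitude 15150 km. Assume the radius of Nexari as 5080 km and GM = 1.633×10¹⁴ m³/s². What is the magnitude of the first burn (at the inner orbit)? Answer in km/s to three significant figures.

r₁ = 5080 + 719.9 = 5799.9 km = 5.7999×10⁶ m.
r₂ = 5080 + 15150 = 20230 km = 2.0230×10⁷ m.
Transfer ellipse a_t = (r₁ + r₂)/2 = 1.301×10⁷ m.
At r₁: circular v_c1 = √(μ/r₁) = 5306 m/s; transfer-periapsis v_p = √[μ(2/r₁ − 1/a_t)] = 6615 m/s.
Δv₁ = v_p − v_c1 = 1309 m/s.
= 1.309 km/s.

Δv ≈ 1.31 km/s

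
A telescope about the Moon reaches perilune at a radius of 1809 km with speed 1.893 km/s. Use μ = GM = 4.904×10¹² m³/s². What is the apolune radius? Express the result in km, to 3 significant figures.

r_p = 1.809×10⁶ m.
Specific energy ε = v²/2 − μ/r = -9.192×10⁵ J/kg, so a = −μ/(2ε) = 2.668×10⁶ m.
The apsides satisfy r_p + r_a = 2a, so the apolune radius is 2a − r_p = 3.526×10⁶ m = 3526.3 km.

apolune radius ≈ 3530 km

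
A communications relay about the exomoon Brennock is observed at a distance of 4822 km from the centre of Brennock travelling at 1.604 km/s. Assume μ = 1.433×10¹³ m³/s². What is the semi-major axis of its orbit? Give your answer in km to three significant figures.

a ≈ 4250 km

r = 4.822×10⁶ m.
Specific orbital energy ε = v²/2 − μ/r = (1604)²/2 − 1.433×10¹³/4.822×10⁶ = -1.685×10⁶ J/kg.
Since ε = −μ/(2a), a = −μ/(2ε) = 4.251×10⁶ m = 4251.2 km.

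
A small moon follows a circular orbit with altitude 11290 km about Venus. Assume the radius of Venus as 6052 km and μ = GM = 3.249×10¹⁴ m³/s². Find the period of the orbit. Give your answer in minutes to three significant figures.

T ≈ 420 minutes

r = 6052 + 11290 = 17342 km = 1.7342×10⁷ m.
Kepler's third law: T = 2π√(r³/μ) = 2π√((1.734×10⁷)³ / 3.249×10¹⁴).
r³/μ = 1.605×10⁷ s², so T = 2π × 4.007×10³ = 2.517×10⁴ s.
Converting: 2.517×10⁴ s ÷ 60.00 = 419.6 minutes.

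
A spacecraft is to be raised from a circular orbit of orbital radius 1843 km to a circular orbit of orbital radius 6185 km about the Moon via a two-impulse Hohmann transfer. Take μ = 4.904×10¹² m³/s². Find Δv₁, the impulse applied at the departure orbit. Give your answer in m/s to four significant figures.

r₁ = 1843 km = 1.843×10⁶ m.
r₂ = 6185 km = 6.185×10⁶ m.
Transfer ellipse a_t = (r₁ + r₂)/2 = 4.014×10⁶ m.
At r₁: circular v_c1 = √(μ/r₁) = 1631 m/s; transfer-perilune v_p = √[μ(2/r₁ − 1/a_t)] = 2025 m/s.
Δv₁ = v_p − v_c1 = 393.6 m/s.

Δv ≈ 393.6 m/s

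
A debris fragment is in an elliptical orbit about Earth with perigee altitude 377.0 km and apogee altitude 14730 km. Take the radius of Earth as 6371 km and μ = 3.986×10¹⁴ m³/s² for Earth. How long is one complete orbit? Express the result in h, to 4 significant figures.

r_p = 6371 + 377.0 = 6748.0 km = 6.7480×10⁶ m.
r_a = 6371 + 14730 = 21101 km = 2.1101×10⁷ m.
Semi-major axis a = (r_p + r_a)/2 = (6748.0 + 21101)/2 = 13924 km = 1.392×10⁷ m.
By Kepler's third law T = 2π√(a³/μ) = 2π × 2.603×10³ = 1.635×10⁴ s.
= 4.542 h.

T ≈ 4.542 h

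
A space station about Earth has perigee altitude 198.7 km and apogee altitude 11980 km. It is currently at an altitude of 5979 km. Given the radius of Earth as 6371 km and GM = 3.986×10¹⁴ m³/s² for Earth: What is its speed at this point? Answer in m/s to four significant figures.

r_p = 6371 + 198.7 = 6569.7 km = 6.5697×10⁶ m.
r_a = 6371 + 11980 = 18351 km = 1.8351×10⁷ m.
r = 6371 + 5979 = 12350 km = 1.235×10⁷ m.
Semi-major axis a = (r_p + r_a)/2 = 12460 km = 1.246×10⁷ m.
Vis-viva: v² = μ(2/r − 1/a) = 3.986×10¹⁴ × (1.619×10⁻⁷ − 8.025×10⁻⁸) = 3.256×10⁷ m²/s².
v = 5706 m/s.

v ≈ 5706 m/s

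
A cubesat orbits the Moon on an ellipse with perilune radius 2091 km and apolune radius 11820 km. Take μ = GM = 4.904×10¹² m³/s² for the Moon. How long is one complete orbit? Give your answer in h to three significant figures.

Semi-major axis a = (r_p + r_a)/2 = (2091.0 + 11820)/2 = 6955.5 km = 6.956×10⁶ m.
By Kepler's third law T = 2π√(a³/μ) = 2π × 8.284×10³ = 5.205×10⁴ s.
= 14.46 h.

T ≈ 14.5 h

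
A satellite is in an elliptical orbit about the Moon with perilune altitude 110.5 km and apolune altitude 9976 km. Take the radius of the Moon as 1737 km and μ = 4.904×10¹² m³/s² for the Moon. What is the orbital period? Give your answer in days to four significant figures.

T ≈ 0.5798 days

r_p = 1737 + 110.5 = 1847.5 km = 1.8475×10⁶ m.
r_a = 1737 + 9976 = 11713 km = 1.1713×10⁷ m.
Semi-major axis a = (r_p + r_a)/2 = (1847.5 + 11713)/2 = 6780.2 km = 6.780×10⁶ m.
By Kepler's third law T = 2π√(a³/μ) = 2π × 7.972×10³ = 5.009×10⁴ s.
= 0.5798 days.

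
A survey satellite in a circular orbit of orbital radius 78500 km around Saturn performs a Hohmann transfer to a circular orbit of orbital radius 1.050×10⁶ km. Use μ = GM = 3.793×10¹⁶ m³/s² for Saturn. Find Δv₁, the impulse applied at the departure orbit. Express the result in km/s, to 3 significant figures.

Δv ≈ 8.00 km/s

r₁ = 78500 km = 7.850×10⁷ m.
r₂ = 1.050×10⁶ km = 1.050×10⁹ m.
Transfer ellipse a_t = (r₁ + r₂)/2 = 5.642×10⁸ m.
At r₁: circular v_c1 = √(μ/r₁) = 21980 m/s; transfer-perikrone v_p = √[μ(2/r₁ − 1/a_t)] = 29990 m/s.
Δv₁ = v_p − v_c1 = 8004 m/s.
= 8.004 km/s.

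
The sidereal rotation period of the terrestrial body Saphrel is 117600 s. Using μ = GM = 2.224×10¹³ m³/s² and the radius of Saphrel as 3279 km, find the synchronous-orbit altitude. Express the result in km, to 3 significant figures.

h_sync ≈ 16500 km

A synchronous orbit has period T, so by Kepler's third law a = (μT²/4π²)^(1/3).
μT²/4π² = 2.224×10¹³ × (1.176×10⁵)² / 39.48 = 7.791×10²¹ m³.
a = 1.982×10⁷ m = 19824 km.
Altitude h = a − R = 19824 − 3279 = 16545 km.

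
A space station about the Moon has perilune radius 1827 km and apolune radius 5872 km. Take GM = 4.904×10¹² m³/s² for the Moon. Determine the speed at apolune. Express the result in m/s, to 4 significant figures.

Semi-major axis a = (r_p + r_a)/2 = 3849.5 km = 3.850×10⁶ m.
Vis-viva: v² = μ(2/r − 1/a) = 4.904×10¹² × (3.406×10⁻⁷ − 2.598×10⁻⁷) = 3.964×10⁵ m²/s².
v = 629.6 m/s.

v ≈ 629.6 m/s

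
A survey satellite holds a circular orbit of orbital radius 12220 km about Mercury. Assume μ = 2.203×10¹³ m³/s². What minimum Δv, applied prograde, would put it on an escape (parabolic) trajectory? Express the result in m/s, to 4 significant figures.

r = 12220 km = 1.222×10⁷ m.
Circular speed v_c = √(μ/r) = 1343 m/s.
Escape speed v_esc = √(2μ/r) = √2 × v_c = 1899 m/s.
Δv = v_esc − v_c = 556.2 m/s.

Δv ≈ 556.2 m/s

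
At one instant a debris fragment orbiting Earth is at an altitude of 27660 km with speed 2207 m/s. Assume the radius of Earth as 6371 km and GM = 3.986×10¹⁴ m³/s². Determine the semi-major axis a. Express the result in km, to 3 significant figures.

r = 6371 + 27660 = 34031 km = 3.403×10⁷ m.
Specific orbital energy ε = v²/2 − μ/r = (2207)²/2 − 3.986×10¹⁴/3.403×10⁷ = -9.277×10⁶ J/kg.
Since ε = −μ/(2a), a = −μ/(2ε) = 2.148×10⁷ m = 21482 km.

a ≈ 21500 km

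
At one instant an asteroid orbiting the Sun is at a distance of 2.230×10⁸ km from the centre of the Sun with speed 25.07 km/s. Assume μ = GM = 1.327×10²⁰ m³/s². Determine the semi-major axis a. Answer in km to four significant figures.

r = 2.230×10¹¹ m.
Vis-viva rearranged: 1/a = 2/r − v²/μ = 8.969×10⁻¹² − 4.736×10⁻¹² = 4.232×10⁻¹² m⁻¹.
a = 2.363×10¹¹ m = 2.3628×10⁸ km.

a ≈ 2.363×10⁸ km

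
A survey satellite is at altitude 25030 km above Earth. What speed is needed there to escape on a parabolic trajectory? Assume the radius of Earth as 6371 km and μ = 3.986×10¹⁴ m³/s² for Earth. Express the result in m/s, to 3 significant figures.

v_esc ≈ 5040 m/s

r = 6371 + 25030 = 31401 km = 3.1401×10⁷ m.
Escape speed v_esc = √(2μ/r) = √(2 × 3.986×10¹⁴ / 3.140×10⁷) = √(2.539×10⁷) = 5039 m/s.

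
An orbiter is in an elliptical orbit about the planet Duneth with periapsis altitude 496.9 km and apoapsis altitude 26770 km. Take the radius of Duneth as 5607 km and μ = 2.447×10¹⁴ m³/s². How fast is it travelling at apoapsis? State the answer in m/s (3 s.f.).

r_p = 5607 + 496.9 = 6103.9 km = 6.1039×10⁶ m.
r_a = 5607 + 26770 = 32377 km = 3.2377×10⁷ m.
Semi-major axis a = (r_p + r_a)/2 = 19240 km = 1.924×10⁷ m.
Vis-viva: v² = μ(2/r − 1/a) = 2.447×10¹⁴ × (6.177×10⁻⁸ − 5.197×10⁻⁸) = 2.398×10⁶ m²/s².
v = 1548 m/s.

v ≈ 1550 m/s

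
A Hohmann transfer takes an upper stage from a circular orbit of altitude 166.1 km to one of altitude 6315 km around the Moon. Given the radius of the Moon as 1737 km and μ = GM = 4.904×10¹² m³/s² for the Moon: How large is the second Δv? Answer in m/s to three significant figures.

Δv ≈ 298 m/s

r₁ = 1737 + 166.1 = 1903.1 km = 1.9031×10⁶ m.
r₂ = 1737 + 6315 = 8052.0 km = 8.0520×10⁶ m.
Transfer ellipse a_t = (r₁ + r₂)/2 = 4.978×10⁶ m.
At r₁: circular v_c1 = √(μ/r₁) = 1605 m/s; transfer-perilune v_p = √[μ(2/r₁ − 1/a_t)] = 2042 m/s.
At r₂: circular v_c2 = √(μ/r₂) = 780.4 m/s; transfer-apolune v_a = √[μ(2/r₂ − 1/a_t)] = 482.6 m/s.
Δv₂ = v_c2 − v_a = 297.9 m/s.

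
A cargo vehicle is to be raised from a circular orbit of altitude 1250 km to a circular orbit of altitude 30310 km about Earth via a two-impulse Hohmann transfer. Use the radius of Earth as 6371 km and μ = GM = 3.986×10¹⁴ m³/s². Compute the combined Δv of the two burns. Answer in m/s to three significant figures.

Δv_total ≈ 3440 m/s

r₁ = 6371 + 1250 = 7621.0 km = 7.6210×10⁶ m.
r₂ = 6371 + 30310 = 36681 km = 3.6681×10⁷ m.
Transfer ellipse a_t = (r₁ + r₂)/2 = 2.215×10⁷ m.
At r₁: circular v_c1 = √(μ/r₁) = 7232 m/s; transfer-perigee v_p = √[μ(2/r₁ − 1/a_t)] = 9307 m/s.
Δv₁ = v_p − v_c1 = 2074 m/s.
At r₂: circular v_c2 = √(μ/r₂) = 3296 m/s; transfer-apogee v_a = √[μ(2/r₂ − 1/a_t)] = 1934 m/s.
Δv₂ = v_c2 − v_a = 1363 m/s.
Total Δv = Δv₁ + Δv₂ = 3437 m/s.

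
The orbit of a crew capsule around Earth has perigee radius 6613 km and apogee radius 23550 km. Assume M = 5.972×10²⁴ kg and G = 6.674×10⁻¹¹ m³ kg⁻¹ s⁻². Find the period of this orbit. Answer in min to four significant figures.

T ≈ 307.2 min

μ = GM = 6.674×10⁻¹¹ × 5.972×10²⁴ = 3.986×10¹⁴ m³/s².
Semi-major axis a = (r_p + r_a)/2 = (6613.0 + 23550)/2 = 15082 km = 1.508×10⁷ m.
By Kepler's third law T = 2π√(a³/μ) = 2π × 2.934×10³ = 1.843×10⁴ s.
= 307.2 min.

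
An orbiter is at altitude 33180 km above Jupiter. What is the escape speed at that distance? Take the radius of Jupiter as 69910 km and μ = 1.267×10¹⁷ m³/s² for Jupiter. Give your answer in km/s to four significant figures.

v_esc ≈ 49.58 km/s

r = 69910 + 33180 = 103090 km = 1.0309×10⁸ m.
Escape speed v_esc = √(2μ/r) = √(2 × 1.267×10¹⁷ / 1.031×10⁸) = √(2.458×10⁹) = 49580 m/s.
= 49.58 km/s.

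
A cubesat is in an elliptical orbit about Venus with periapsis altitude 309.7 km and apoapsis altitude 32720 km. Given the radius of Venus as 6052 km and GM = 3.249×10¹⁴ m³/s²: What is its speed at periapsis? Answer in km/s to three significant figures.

r_p = 6052 + 309.7 = 6361.7 km = 6.3617×10⁶ m.
r_a = 6052 + 32720 = 38772 km = 3.8772×10⁷ m.
Semi-major axis a = (r_p + r_a)/2 = 22567 km = 2.257×10⁷ m.
Vis-viva: v² = μ(2/r − 1/a) = 3.249×10¹⁴ × (3.144×10⁻⁷ − 4.431×10⁻⁸) = 8.775×10⁷ m²/s².
v = 9367 m/s = 9.367 km/s.

v ≈ 9.37 km/s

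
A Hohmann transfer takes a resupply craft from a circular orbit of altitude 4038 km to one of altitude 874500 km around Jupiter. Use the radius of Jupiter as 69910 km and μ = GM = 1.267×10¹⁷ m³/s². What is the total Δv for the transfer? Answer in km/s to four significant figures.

Δv_total ≈ 22.15 km/s

r₁ = 69910 + 4038 = 73948 km = 7.3948×10⁷ m.
r₂ = 69910 + 874500 = 944410 km = 9.4441×10⁸ m.
Transfer ellipse a_t = (r₁ + r₂)/2 = 5.092×10⁸ m.
At r₁: circular v_c1 = √(μ/r₁) = 41390 m/s; transfer-perijove v_p = √[μ(2/r₁ − 1/a_t)] = 56370 m/s.
Δv₁ = v_p − v_c1 = 14980 m/s.
At r₂: circular v_c2 = √(μ/r₂) = 11580 m/s; transfer-apojove v_a = √[μ(2/r₂ − 1/a_t)] = 4414 m/s.
Δv₂ = v_c2 − v_a = 7169 m/s.
Total Δv = Δv₁ + Δv₂ = 22150 m/s = 22.15 km/s.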